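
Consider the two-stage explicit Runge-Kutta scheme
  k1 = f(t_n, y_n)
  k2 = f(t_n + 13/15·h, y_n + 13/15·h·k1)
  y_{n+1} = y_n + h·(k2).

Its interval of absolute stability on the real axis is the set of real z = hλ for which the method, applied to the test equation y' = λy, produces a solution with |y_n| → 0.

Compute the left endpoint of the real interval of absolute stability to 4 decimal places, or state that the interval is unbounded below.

left endpoint -1.1538.

Set f=λy, z=hλ:
  k1=λy_n ⇒ h·k1=z·y_n;  k2=λ(1+13/15z)y_n ⇒ h·k2=z(1+13/15z)y_n
  y_{n+1}/y_n = 1 + z(1+13/15z) = 1 + z + 13/15z²
  Hence R(z) = 1 + z + 13/15z².

Find x<0 with |R(x)|<1.
x=-0.34: |R|=0.7602
R=1: x+13/15x²=0 ⇒ x=−15/13=-1.1538; min R=1−1/(4·13/15)=0.7115>−1
Confirm numerically:
  x=-1.065: |R|=0.91799 <1
  x=-0.975: |R|=0.84888 <1
  x=-0.857: |R|=0.77952 <1
  x=-0.625: |R|=0.71354 <1
  x=-1.584: |R|=1.59052 >1
  x=-1.535: |R|=1.50706 >1
So |R|<1 on (-1.1538, 0).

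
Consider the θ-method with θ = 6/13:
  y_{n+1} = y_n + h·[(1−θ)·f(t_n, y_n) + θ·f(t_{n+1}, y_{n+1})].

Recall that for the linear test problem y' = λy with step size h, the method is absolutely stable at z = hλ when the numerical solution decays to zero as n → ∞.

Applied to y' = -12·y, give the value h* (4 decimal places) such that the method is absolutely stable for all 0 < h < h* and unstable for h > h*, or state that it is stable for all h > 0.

On y'=λy, z=hλ:
  y_{n+1} = y_n + z·[7/13·y_n + 6/13·y_{n+1}] ⇒ (1 − 6/13z)y_{n+1} = (1 + 7/13z)y_n
  R(z) = (1 + 7/13z)/(1 − 6/13z).

Need |R(x)|<1, x<0.
x=-1.74: |R|=0.0350
R=−1: 1+7/13x = −1+6/13x ⇒ -1/13x=2 ⇒ x=2/(-1/13)=-26.0000
Confirm numerically:
  x=-14.833: |R|=0.89052 <1
  x=-14.312: |R|=0.88179 <1
  x=-13.831: |R|=0.87322 <1
  x=-26.557: |R|=1.00323 >1
  x=-26.395: |R|=1.00230 >1
So |R|<1 on (-26.0000, 0).

(-26.0000,0); λ=-12 ⇒ h* = (26)/12 = 2.1667.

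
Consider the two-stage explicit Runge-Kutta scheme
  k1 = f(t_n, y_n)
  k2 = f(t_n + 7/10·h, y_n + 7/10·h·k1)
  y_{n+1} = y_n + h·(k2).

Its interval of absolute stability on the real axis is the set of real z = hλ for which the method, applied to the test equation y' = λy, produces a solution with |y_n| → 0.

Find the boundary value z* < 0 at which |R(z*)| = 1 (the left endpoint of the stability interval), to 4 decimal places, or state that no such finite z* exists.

left endpoint -1.4286.

Test eqn y'=λy, z=hλ:
  k1=λy_n ⇒ h·k1=z·y_n;  k2=λ(1+7/10z)y_n ⇒ h·k2=z(1+7/10z)y_n
  y_{n+1}/y_n = 1 + z(1+7/10z) = 1 + z + 7/10z²
  ⇒ R(z) = 1 + z + 7/10z².

Need |R(x)|<1, x<0.
x=-1.19: |R|=0.8013
R=1: x+7/10x²=0 ⇒ x=−10/7=-1.4286; min R=1−1/(4·7/10)=0.6429>−1
Confirm numerically:
  x=-0.941: |R|=0.67884 <1
  x=-0.851: |R|=0.65594 <1
  x=-0.652: |R|=0.64557 <1
  x=-1.917: |R|=1.65542 >1
  x=-1.719: |R|=1.34947 >1
Stable set (-1.4286, 0).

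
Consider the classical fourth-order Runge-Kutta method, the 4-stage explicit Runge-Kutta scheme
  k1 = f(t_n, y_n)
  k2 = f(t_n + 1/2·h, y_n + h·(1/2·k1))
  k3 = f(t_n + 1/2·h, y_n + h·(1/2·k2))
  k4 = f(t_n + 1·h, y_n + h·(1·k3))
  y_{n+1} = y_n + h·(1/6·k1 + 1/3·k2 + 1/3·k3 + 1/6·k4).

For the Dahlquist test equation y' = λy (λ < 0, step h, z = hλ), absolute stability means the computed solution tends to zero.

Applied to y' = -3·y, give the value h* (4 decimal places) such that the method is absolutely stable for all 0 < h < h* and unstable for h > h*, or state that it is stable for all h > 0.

Test eqn y'=λy, z=hλ:
  order 4, 4-stage ⇒ R(z)=1+z+z^2/2+z^3/6+z^4/24
  (e.g. R(-1.38)=0.28530, |R|=0.28530)

Boundary: |R(x)|=1, x<0.
x=-1.38: |R|=0.2853
|R(-3.11)|=1.6106 |R(-1.67)|=0.2723 |R(-1.02)|=0.3684
Bisect:
  x_lo=-3.4319 |R|=2.5002  x_hi=-0.0779 |R|=0.9250
  mid=-1.75492 |R|=0.27937 →hi
  mid=-2.59340 |R|=0.74719 →hi
  mid=-3.01265 |R|=1.40049 →lo
  mid=-2.80302 |R|=1.02706 →lo
  mid=-2.69821 |R|=0.87646 →hi
  mid=-2.75062 |R|=0.94897 →hi
  mid=-2.77682 |R|=0.98730 →hi
  mid=-2.78992 |R|=1.00700 →lo
  mid=-2.78337 |R|=0.99711 →hi
  ...
  [-2.78542,-2.78522] ⇒ x*=-2.7853
Interval (-2.7853, 0).

(-2.7853,0); λ=-3 ⇒ h* = 0.9284.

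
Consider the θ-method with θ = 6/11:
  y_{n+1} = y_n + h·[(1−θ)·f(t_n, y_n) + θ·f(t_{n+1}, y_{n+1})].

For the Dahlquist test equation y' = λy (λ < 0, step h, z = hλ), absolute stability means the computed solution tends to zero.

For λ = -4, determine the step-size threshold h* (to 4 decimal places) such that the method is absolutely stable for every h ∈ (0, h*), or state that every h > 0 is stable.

Set f=λy, z=hλ:
  y_{n+1} = y_n + z·[5/11·y_n + 6/11·y_{n+1}] ⇒ (1 − 6/11z)y_{n+1} = (1 + 5/11z)y_n
  so R(z) = (1 + 5/11z)/(1 − 6/11z).

Find x<0 with |R(x)|<1.
x=-1.74: |R|=0.1073
x=-2: |R|=0.0435
x=-10: |R|=0.5493
x=-100: |R|=0.8003
θ=6/11≥1/2 ⇒ |1+5/11x|<|1−6/11x| ∀x<0 ⇒ stable on all of ℝ⁻.

interval (−∞, 0). Any h>0 works for λ=-4.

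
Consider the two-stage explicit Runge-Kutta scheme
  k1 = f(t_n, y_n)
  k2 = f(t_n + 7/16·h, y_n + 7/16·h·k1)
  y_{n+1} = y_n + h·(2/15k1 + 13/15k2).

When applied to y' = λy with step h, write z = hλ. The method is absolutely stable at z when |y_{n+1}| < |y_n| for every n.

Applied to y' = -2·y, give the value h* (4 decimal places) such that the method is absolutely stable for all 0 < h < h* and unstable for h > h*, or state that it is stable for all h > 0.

With y'=λy (z=hλ):
  k1=λy_n ⇒ h·k1=z·y_n;  k2=λ(1+7/16z)y_n ⇒ h·k2=z(1+7/16z)y_n
  y_{n+1}/y_n = 1 + 2/15z + 13/15z(1+7/16z) = 1 + z + 91/240z²
  R(z) = 1 + z + 91/240z².

Boundary: |R(x)|=1, x<0.
x=-0.75: |R|=0.4633
R=1: x+91/240x²=0 ⇒ x=−240/91=-2.6374; min R=1−1/(4·91/240)=0.3407>−1
Confirm numerically:
  x=-2.437: |R|=0.81486 <1
  x=-1.215: |R|=0.34474 <1
  x=-1.102: |R|=0.35846 <1
  x=-3.052: |R|=1.47983 >1
  x=-2.890: |R|=1.27684 >1
Stable set (-2.6374, 0).

(-2.6374,0); λ=-2 ⇒ h* = (240/91)/2 = 1.3187.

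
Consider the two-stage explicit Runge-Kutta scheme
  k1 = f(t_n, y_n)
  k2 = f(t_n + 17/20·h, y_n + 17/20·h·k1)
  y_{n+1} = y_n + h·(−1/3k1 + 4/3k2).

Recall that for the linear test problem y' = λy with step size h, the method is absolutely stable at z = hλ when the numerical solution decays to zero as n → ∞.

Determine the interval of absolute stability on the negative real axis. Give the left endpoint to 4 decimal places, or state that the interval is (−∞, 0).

On y'=λy, z=hλ:
  k1=λy_n ⇒ h·k1=z·y_n;  k2=λ(1+17/20z)y_n ⇒ h·k2=z(1+17/20z)y_n
  y_{n+1}/y_n = 1 − 1/3z + 4/3z(1+17/20z) = 1 + z + 17/15z²
  R(z) = 1 + z + 17/15z².

Need |R(x)|<1, x<0.
x=-0.67: |R|=0.8388
R=1: x+17/15x²=0 ⇒ x=−15/17=-0.8824; min R=1−1/(4·17/15)=0.7794>−1
Confirm numerically:
  x=-0.706: |R|=0.85889 <1
  x=-0.634: |R|=0.82155 <1
  x=-0.611: |R|=0.81210 <1
  x=-1.286: |R|=1.58830 >1
  x=-1.261: |R|=1.54114 >1
  x=-1.013: |R|=1.14999 >1
So |R|<1 on (-0.8824, 0).

z∈(-0.8824,0).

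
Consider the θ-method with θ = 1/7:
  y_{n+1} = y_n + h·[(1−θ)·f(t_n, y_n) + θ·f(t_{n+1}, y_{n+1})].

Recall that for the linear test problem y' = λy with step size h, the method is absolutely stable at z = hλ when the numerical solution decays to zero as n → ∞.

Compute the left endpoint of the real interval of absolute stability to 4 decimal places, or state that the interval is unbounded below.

left endpoint -2.8000.

On y'=λy, z=hλ:
  y_{n+1} = y_n + z·[6/7·y_n + 1/7·y_{n+1}] ⇒ (1 − 1/7z)y_{n+1} = (1 + 6/7z)y_n
  Hence R(z) = (1 + 6/7z)/(1 − 1/7z).

Find x<0 with |R(x)|<1.
x=-0.93: |R|=0.1791
R=−1: 1+6/7x = −1+1/7x ⇒ -5/7x=2 ⇒ x=2/(-5/7)=-2.8000
Confirm numerically:
  x=-2.694: |R|=0.94533 <1
  x=-2.511: |R|=0.84807 <1
  x=-2.218: |R|=0.68431 <1
  x=-1.161: |R|=0.00417 <1
  x=-3.134: |R|=1.16479 >1
  x=-3.026: |R|=1.11271 >1
Interval (-2.8000, 0).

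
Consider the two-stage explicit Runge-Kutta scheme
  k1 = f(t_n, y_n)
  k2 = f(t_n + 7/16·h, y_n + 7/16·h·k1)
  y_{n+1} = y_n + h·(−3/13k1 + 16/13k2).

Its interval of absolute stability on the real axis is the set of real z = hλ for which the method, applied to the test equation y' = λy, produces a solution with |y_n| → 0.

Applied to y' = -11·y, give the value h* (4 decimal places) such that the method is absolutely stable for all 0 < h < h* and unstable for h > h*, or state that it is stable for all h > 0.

On y'=λy, z=hλ:
  k1=λy_n ⇒ h·k1=z·y_n;  k2=λ(1+7/16z)y_n ⇒ h·k2=z(1+7/16z)y_n
  y_{n+1}/y_n = 1 − 3/13z + 16/13z(1+7/16z) = 1 + z + 7/13z²
  R(z) = 1 + z + 7/13z².

Need |R(x)|<1, x<0.
x=-1.72: |R|=0.8730
R=1: x+7/13x²=0 ⇒ x=−13/7=-1.8571; min R=1−1/(4·7/13)=0.5357>−1
Confirm numerically:
  x=-1.822: |R|=0.96552 <1
  x=-1.406: |R|=0.65845 <1
  x=-1.373: |R|=0.64207 <1
  x=-2.070: |R|=1.23725 >1
  x=-1.950: |R|=1.09750 >1
So |R|<1 on (-1.8571, 0).

(-1.8571,0); λ=-11 ⇒ h* = (13/7)/11 = 0.1688.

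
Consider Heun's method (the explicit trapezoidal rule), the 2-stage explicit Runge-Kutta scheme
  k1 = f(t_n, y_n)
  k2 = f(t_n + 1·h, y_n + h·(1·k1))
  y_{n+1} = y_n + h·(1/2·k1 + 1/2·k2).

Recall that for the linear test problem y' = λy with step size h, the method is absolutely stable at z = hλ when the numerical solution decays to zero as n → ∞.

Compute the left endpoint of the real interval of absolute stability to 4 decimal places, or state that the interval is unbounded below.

With y'=λy (z=hλ):
  order 2, 2-stage ⇒ R(z)=1+z+z^2/2
  (e.g. R(-1.26)=0.53380, |R|=0.53380)

Boundary: |R(x)|=1, x<0.
x=-1.26: |R|=0.5338
|R(-1.86)|=0.8698 |R(-1.48)|=0.6152 |R(-0.54)|=0.6058
Bisect:
  x_lo=-2.5972 |R|=1.7755  x_hi=-0.3014 |R|=0.7440
  mid=-1.44928 |R|=0.60092 →hi
  mid=-2.02323 |R|=1.02350 →lo
  mid=-1.73625 |R|=0.77103 →hi
  mid=-1.87974 |R|=0.88697 →hi
  mid=-1.95149 |R|=0.95266 →hi
  mid=-1.98736 |R|=0.98744 →hi
  mid=-2.00529 |R|=1.00531 →lo
  mid=-1.99633 |R|=0.99633 →hi
  mid=-2.00081 |R|=1.00081 →lo
  ...
  [-2.00011,-1.99997] ⇒ x*=-2.0000
Interval (-2.0000, 0).

z* = -2.0000.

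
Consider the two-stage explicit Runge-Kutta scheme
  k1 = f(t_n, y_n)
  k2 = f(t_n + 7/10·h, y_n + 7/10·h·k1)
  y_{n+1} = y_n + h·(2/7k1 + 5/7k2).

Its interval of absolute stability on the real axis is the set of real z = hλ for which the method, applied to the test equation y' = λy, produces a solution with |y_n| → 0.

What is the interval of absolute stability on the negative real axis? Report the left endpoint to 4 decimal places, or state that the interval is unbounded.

Test eqn y'=λy, z=hλ:
  k1=λy_n ⇒ h·k1=z·y_n;  k2=λ(1+7/10z)y_n ⇒ h·k2=z(1+7/10z)y_n
  y_{n+1}/y_n = 1 + 2/7z + 5/7z(1+7/10z) = 1 + z + 1/2z²
  so R(z) = 1 + z + 1/2z².

Boundary: |R(x)|=1, x<0.
x=-1.65: |R|=0.7112
R=1: x+1/2x²=0 ⇒ x=−2=-2.0000; min R=1−1/(4·1/2)=0.5000>−1
Confirm numerically:
  x=-1.608: |R|=0.68483 <1
  x=-1.551: |R|=0.65180 <1
  x=-1.422: |R|=0.58904 <1
  x=-1.270: |R|=0.53645 <1
  x=-2.458: |R|=1.56288 >1
  x=-2.228: |R|=1.25399 >1
  x=-2.069: |R|=1.07138 >1
So |R|<1 on (-2.0000, 0).

(-2.0000, 0).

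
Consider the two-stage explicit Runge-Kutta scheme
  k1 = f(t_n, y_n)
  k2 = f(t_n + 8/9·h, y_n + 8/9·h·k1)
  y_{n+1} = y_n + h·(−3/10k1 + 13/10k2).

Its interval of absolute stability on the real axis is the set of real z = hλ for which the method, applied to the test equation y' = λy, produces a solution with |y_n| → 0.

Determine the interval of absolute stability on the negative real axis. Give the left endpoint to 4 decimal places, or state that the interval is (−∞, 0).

Set f=λy, z=hλ:
  k1=λy_n ⇒ h·k1=z·y_n;  k2=λ(1+8/9z)y_n ⇒ h·k2=z(1+8/9z)y_n
  y_{n+1}/y_n = 1 − 3/10z + 13/10z(1+8/9z) = 1 + z + 52/45z²
  ⇒ R(z) = 1 + z + 52/45z².

Find x<0 with |R(x)|<1.
x=-1.32: |R|=1.6934
R=1: x+52/45x²=0 ⇒ x=−45/52=-0.8654; min R=1−1/(4·52/45)=0.7837>−1
Confirm numerically:
  x=-0.737: |R|=0.89066 <1
  x=-0.719: |R|=0.87838 <1
  x=-0.438: |R|=0.78369 <1
  x=-1.065: |R|=1.24566 >1
  x=-0.986: |R|=1.13743 >1
Stable set (-0.8654, 0).

(-0.8654, 0).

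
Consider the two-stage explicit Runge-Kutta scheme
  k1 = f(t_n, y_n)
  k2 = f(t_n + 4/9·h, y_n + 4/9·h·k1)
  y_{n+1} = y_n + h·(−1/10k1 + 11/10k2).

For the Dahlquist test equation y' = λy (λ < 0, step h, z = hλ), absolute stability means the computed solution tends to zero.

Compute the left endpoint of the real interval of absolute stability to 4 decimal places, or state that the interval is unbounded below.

left endpoint -2.0455.

Set f=λy, z=hλ:
  k1=λy_n ⇒ h·k1=z·y_n;  k2=λ(1+4/9z)y_n ⇒ h·k2=z(1+4/9z)y_n
  y_{n+1}/y_n = 1 − 1/10z + 11/10z(1+4/9z) = 1 + z + 22/45z²
  Hence R(z) = 1 + z + 22/45z².

Find x<0 with |R(x)|<1.
x=-1.68: |R|=0.6998
R=1: x+22/45x²=0 ⇒ x=−45/22=-2.0455; min R=1−1/(4·22/45)=0.4886>−1
Confirm numerically:
  x=-1.989: |R|=0.94510 <1
  x=-1.719: |R|=0.72565 <1
  x=-1.371: |R|=0.54794 <1
  x=-2.527: |R|=1.59491 >1
  x=-2.497: |R|=1.55123 >1
So |R|<1 on (-2.0455, 0).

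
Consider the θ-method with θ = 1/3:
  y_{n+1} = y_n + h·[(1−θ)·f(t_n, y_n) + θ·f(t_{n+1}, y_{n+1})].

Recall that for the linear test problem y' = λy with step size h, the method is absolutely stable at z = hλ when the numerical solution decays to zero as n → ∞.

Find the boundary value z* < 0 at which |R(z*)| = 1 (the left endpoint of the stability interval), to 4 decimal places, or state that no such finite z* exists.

left endpoint -6.0000.

With y'=λy (z=hλ):
  y_{n+1} = y_n + z·[2/3·y_n + 1/3·y_{n+1}] ⇒ (1 − 1/3z)y_{n+1} = (1 + 2/3z)y_n
  ⇒ R(z) = (1 + 2/3z)/(1 − 1/3z).

Need |R(x)|<1, x<0.
x=-0.36: |R|=0.6786
R=−1: 1+2/3x = −1+1/3x ⇒ -1/3x=2 ⇒ x=2/(-1/3)=-6.0000
Confirm numerically:
  x=-5.318: |R|=0.91801 <1
  x=-4.321: |R|=0.77066 <1
  x=-3.318: |R|=0.57550 <1
  x=-6.441: |R|=1.04671 >1
  x=-6.146: |R|=1.01596 >1
Interval (-6.0000, 0).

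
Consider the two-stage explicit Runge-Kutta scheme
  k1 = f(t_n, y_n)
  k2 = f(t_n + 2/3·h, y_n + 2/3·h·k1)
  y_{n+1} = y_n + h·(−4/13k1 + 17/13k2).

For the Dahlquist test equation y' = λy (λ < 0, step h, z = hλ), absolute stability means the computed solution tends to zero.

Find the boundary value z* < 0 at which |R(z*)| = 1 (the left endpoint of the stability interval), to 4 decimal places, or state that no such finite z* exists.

With y'=λy (z=hλ):
  k1=λy_n ⇒ h·k1=z·y_n;  k2=λ(1+2/3z)y_n ⇒ h·k2=z(1+2/3z)y_n
  y_{n+1}/y_n = 1 − 4/13z + 17/13z(1+2/3z) = 1 + z + 34/39z²
  ⇒ R(z) = 1 + z + 34/39z².

Need |R(x)|<1, x<0.
x=-1.41: |R|=1.3232
R=1: x+34/39x²=0 ⇒ x=−39/34=-1.1471; min R=1−1/(4·34/39)=0.7132>−1
Confirm numerically:
  x=-1.005: |R|=0.87553 <1
  x=-0.958: |R|=0.84210 <1
  x=-0.899: |R|=0.80559 <1
  x=-0.525: |R|=0.71529 <1
  x=-1.461: |R|=1.39986 >1
  x=-1.311: |R|=1.18737 >1
So |R|<1 on (-1.1471, 0).

z* = -1.1471.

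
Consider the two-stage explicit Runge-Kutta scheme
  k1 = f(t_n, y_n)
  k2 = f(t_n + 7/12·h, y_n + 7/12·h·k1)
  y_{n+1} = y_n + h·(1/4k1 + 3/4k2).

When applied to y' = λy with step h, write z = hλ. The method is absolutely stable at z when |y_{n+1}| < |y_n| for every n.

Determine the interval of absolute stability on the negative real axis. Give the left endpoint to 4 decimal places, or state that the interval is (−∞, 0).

Set f=λy, z=hλ:
  k1=λy_n ⇒ h·k1=z·y_n;  k2=λ(1+7/12z)y_n ⇒ h·k2=z(1+7/12z)y_n
  y_{n+1}/y_n = 1 + 1/4z + 3/4z(1+7/12z) = 1 + z + 7/16z²
  so R(z) = 1 + z + 7/16z².

Solve |R(x)|<1 on ℝ⁻.
x=-1.25: |R|=0.4336
R=1: x+7/16x²=0 ⇒ x=−16/7=-2.2857; min R=1−1/(4·7/16)=0.4286>−1
Confirm numerically:
  x=-2.112: |R|=0.83949 <1
  x=-2.101: |R|=0.83021 <1
  x=-1.920: |R|=0.69280 <1
  x=-0.991: |R|=0.43866 <1
  x=-2.761: |R|=1.57412 >1
  x=-2.616: |R|=1.37801 >1
So |R|<1 on (-2.2857, 0).

z∈(-2.2857,0).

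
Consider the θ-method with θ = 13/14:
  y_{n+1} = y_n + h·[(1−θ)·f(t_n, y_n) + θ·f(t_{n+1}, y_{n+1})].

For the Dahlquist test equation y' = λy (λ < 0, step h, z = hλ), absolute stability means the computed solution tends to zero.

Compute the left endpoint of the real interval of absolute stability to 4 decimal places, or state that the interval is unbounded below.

Test eqn y'=λy, z=hλ:
  y_{n+1} = y_n + z·[1/14·y_n + 13/14·y_{n+1}] ⇒ (1 − 13/14z)y_{n+1} = (1 + 1/14z)y_n
  Hence R(z) = (1 + 1/14z)/(1 − 13/14z).

Boundary: |R(x)|=1, x<0.
x=-0.62: |R|=0.6065
x=-2: |R|=0.3000
x=-10: |R|=0.0278
x=-100: |R|=0.0654
θ=13/14≥1/2 ⇒ |1+1/14x|<|1−13/14x| ∀x<0 ⇒ interval (−∞,0).

interval (−∞, 0).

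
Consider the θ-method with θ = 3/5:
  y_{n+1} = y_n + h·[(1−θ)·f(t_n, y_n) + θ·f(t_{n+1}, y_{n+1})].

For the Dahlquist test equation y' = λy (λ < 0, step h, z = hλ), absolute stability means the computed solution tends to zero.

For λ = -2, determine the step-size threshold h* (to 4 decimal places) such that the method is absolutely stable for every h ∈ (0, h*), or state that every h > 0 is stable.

Test eqn y'=λy, z=hλ:
  y_{n+1} = y_n + z·[2/5·y_n + 3/5·y_{n+1}] ⇒ (1 − 3/5z)y_{n+1} = (1 + 2/5z)y_n
  Hence R(z) = (1 + 2/5z)/(1 − 3/5z).

Find x<0 with |R(x)|<1.
x=-1.77: |R|=0.1416
x=-2: |R|=0.0909
x=-10: |R|=0.4286
x=-100: |R|=0.6393
θ=3/5≥1/2 ⇒ |1+2/5x|<|1−3/5x| ∀x<0 ⇒ interval (−∞,0).

interval (−∞, 0). Any h>0 works for λ=-2.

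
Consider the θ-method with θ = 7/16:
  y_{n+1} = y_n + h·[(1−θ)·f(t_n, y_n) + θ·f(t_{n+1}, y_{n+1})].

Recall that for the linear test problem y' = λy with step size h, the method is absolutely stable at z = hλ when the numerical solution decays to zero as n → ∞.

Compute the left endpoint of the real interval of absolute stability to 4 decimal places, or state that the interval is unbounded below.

left endpoint -16.0000.

On y'=λy, z=hλ:
  y_{n+1} = y_n + z·[9/16·y_n + 7/16·y_{n+1}] ⇒ (1 − 7/16z)y_{n+1} = (1 + 9/16z)y_n
  Hence R(z) = (1 + 9/16z)/(1 − 7/16z).

Boundary: |R(x)|=1, x<0.
x=-1.09: |R|=0.2620
R=−1: 1+9/16x = −1+7/16x ⇒ -1/8x=2 ⇒ x=2/(-1/8)=-16.0000
Confirm numerically:
  x=-10.499: |R|=0.87706 <1
  x=-8.225: |R|=0.78865 <1
  x=-6.928: |R|=0.71868 <1
  x=-6.474: |R|=0.68929 <1
  x=-16.280: |R|=1.00431 >1
  x=-16.198: |R|=1.00306 >1
  x=-16.024: |R|=1.00037 >1
So |R|<1 on (-16.0000, 0).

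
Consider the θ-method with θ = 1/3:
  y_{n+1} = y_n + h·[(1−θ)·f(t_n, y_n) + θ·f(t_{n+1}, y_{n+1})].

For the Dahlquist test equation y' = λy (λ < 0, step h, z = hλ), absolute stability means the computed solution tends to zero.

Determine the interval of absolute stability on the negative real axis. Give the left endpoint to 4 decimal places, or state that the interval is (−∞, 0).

(-6.0000, 0).

On y'=λy, z=hλ:
  y_{n+1} = y_n + z·[2/3·y_n + 1/3·y_{n+1}] ⇒ (1 − 1/3z)y_{n+1} = (1 + 2/3z)y_n
  ⇒ R(z) = (1 + 2/3z)/(1 − 1/3z).

Boundary: |R(x)|=1, x<0.
x=-0.31: |R|=0.7190
R=−1: 1+2/3x = −1+1/3x ⇒ -1/3x=2 ⇒ x=2/(-1/3)=-6.0000
Confirm numerically:
  x=-5.174: |R|=0.89895 <1
  x=-3.710: |R|=0.65872 <1
  x=-3.175: |R|=0.54251 <1
  x=-6.484: |R|=1.05103 >1
  x=-6.294: |R|=1.03163 >1
  x=-6.023: |R|=1.00255 >1
Stable set (-6.0000, 0).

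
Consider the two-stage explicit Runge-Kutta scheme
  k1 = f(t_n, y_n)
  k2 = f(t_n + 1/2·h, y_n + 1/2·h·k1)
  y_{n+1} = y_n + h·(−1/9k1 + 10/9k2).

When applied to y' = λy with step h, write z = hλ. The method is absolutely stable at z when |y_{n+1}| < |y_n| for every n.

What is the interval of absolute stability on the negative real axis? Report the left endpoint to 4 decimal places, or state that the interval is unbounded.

(-1.8000, 0).

Test eqn y'=λy, z=hλ:
  k1=λy_n ⇒ h·k1=z·y_n;  k2=λ(1+1/2z)y_n ⇒ h·k2=z(1+1/2z)y_n
  y_{n+1}/y_n = 1 − 1/9z + 10/9z(1+1/2z) = 1 + z + 5/9z²
  R(z) = 1 + z + 5/9z².

Need |R(x)|<1, x<0.
x=-0.49: |R|=0.6434
R=1: x+5/9x²=0 ⇒ x=−9/5=-1.8000; min R=1−1/(4·5/9)=0.5500>−1
Confirm numerically:
  x=-1.144: |R|=0.58308 <1
  x=-1.121: |R|=0.57713 <1
  x=-0.999: |R|=0.55544 <1
  x=-2.283: |R|=1.61260 >1
  x=-2.200: |R|=1.48889 >1
  x=-1.851: |R|=1.05245 >1
So |R|<1 on (-1.8000, 0).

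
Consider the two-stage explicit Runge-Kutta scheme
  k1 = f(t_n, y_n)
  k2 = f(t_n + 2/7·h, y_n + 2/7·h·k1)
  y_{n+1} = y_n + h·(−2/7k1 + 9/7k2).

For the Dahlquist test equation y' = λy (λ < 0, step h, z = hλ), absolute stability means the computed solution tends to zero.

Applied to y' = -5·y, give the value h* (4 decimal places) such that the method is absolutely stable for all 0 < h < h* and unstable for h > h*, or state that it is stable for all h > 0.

Test eqn y'=λy, z=hλ:
  k1=λy_n ⇒ h·k1=z·y_n;  k2=λ(1+2/7z)y_n ⇒ h·k2=z(1+2/7z)y_n
  y_{n+1}/y_n = 1 − 2/7z + 9/7z(1+2/7z) = 1 + z + 18/49z²
  so R(z) = 1 + z + 18/49z².

Need |R(x)|<1, x<0.
x=-1.3: |R|=0.3208
R=1: x+18/49x²=0 ⇒ x=−49/18=-2.7222; min R=1−1/(4·18/49)=0.3194>−1
Confirm numerically:
  x=-1.487: |R|=0.32527 <1
  x=-1.468: |R|=0.32364 <1
  x=-1.414: |R|=0.32047 <1
  x=-3.014: |R|=1.32305 >1
  x=-2.984: |R|=1.28695 >1
So |R|<1 on (-2.7222, 0).

(-2.7222,0); λ=-5 ⇒ h* = (49/18)/5 = 0.5444.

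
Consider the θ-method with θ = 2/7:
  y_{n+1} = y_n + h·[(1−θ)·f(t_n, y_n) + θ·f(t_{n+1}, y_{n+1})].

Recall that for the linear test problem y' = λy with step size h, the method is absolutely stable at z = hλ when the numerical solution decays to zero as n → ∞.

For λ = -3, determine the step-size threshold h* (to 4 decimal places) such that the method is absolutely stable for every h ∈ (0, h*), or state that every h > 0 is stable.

Test eqn y'=λy, z=hλ:
  y_{n+1} = y_n + z·[5/7·y_n + 2/7·y_{n+1}] ⇒ (1 − 2/7z)y_{n+1} = (1 + 5/7z)y_n
  ⇒ R(z) = (1 + 5/7z)/(1 − 2/7z).

Find x<0 with |R(x)|<1.
x=-0.72: |R|=0.4028
R=−1: 1+5/7x = −1+2/7x ⇒ -3/7x=2 ⇒ x=2/(-3/7)=-4.6667
Confirm numerically:
  x=-4.187: |R|=0.90640 <1
  x=-2.934: |R|=0.59605 <1
  x=-2.330: |R|=0.39880 <1
  x=-2.147: |R|=0.33071 <1
  x=-4.953: |R|=1.05081 >1
  x=-4.937: |R|=1.04806 >1
Interval (-4.6667, 0).

(-4.6667,0); λ=-3 ⇒ h* = (14/3)/3 = 1.5556.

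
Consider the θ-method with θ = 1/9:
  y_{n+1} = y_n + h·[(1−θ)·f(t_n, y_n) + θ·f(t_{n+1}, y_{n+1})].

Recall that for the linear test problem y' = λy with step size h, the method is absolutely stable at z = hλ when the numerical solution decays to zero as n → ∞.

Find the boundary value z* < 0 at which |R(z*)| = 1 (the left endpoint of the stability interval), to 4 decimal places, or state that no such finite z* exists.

z* = -2.5714.

Test eqn y'=λy, z=hλ:
  y_{n+1} = y_n + z·[8/9·y_n + 1/9·y_{n+1}] ⇒ (1 − 1/9z)y_{n+1} = (1 + 8/9z)y_n
  so R(z) = (1 + 8/9z)/(1 − 1/9z).

Need |R(x)|<1, x<0.
x=-0.95: |R|=0.1407
R=−1: 1+8/9x = −1+1/9x ⇒ -7/9x=2 ⇒ x=2/(-7/9)=-2.5714
Confirm numerically:
  x=-2.456: |R|=0.92947 <1
  x=-1.776: |R|=0.48330 <1
  x=-1.073: |R|=0.04130 <1
  x=-3.111: |R|=1.31187 >1
  x=-3.035: |R|=1.26963 >1
Stable set (-2.5714, 0).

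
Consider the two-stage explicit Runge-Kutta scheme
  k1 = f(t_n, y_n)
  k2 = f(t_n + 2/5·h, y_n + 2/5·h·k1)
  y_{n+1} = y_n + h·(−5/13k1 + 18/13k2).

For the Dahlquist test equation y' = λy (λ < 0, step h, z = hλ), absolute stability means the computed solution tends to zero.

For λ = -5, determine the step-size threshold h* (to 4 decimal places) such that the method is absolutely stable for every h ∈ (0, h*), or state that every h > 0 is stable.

(-1.8056,0); λ=-5 ⇒ h* = (65/36)/5 = 0.3611.

Test eqn y'=λy, z=hλ:
  k1=λy_n ⇒ h·k1=z·y_n;  k2=λ(1+2/5z)y_n ⇒ h·k2=z(1+2/5z)y_n
  y_{n+1}/y_n = 1 − 5/13z + 18/13z(1+2/5z) = 1 + z + 36/65z²
  ⇒ R(z) = 1 + z + 36/65z².

Need |R(x)|<1, x<0.
x=-1.67: |R|=0.8746
R=1: x+36/65x²=0 ⇒ x=−65/36=-1.8056; min R=1−1/(4·36/65)=0.5486>−1
Confirm numerically:
  x=-1.733: |R|=0.93036 <1
  x=-1.014: |R|=0.55546 <1
  x=-0.910: |R|=0.54864 <1
  x=-0.775: |R|=0.55765 <1
  x=-2.240: |R|=1.53898 >1
  x=-1.925: |R|=1.12735 >1
Interval (-1.8056, 0).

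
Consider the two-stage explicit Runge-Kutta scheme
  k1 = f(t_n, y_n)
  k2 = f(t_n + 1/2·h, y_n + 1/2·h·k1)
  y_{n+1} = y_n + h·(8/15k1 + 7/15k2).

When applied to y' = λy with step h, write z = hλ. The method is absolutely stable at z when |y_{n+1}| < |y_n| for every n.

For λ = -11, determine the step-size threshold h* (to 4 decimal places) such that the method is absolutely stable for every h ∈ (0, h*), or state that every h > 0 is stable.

Test eqn y'=λy, z=hλ:
  k1=λy_n ⇒ h·k1=z·y_n;  k2=λ(1+1/2z)y_n ⇒ h·k2=z(1+1/2z)y_n
  y_{n+1}/y_n = 1 + 8/15z + 7/15z(1+1/2z) = 1 + z + 7/30z²
  ⇒ R(z) = 1 + z + 7/30z².

Boundary: |R(x)|=1, x<0.
x=-0.8: |R|=0.3493
R=1: x+7/30x²=0 ⇒ x=−30/7=-4.2857; min R=1−1/(4·7/30)=-0.0714>−1
Confirm numerically:
  x=-3.884: |R|=0.63594 <1
  x=-3.605: |R|=0.42741 <1
  x=-2.935: |R|=0.07499 <1
  x=-2.364: |R|=0.06002 <1
  x=-4.793: |R|=1.56733 >1
  x=-4.507: |R|=1.23271 >1
Interval (-4.2857, 0).

(-4.2857,0); λ=-11 ⇒ h* = (30/7)/11 = 0.3896.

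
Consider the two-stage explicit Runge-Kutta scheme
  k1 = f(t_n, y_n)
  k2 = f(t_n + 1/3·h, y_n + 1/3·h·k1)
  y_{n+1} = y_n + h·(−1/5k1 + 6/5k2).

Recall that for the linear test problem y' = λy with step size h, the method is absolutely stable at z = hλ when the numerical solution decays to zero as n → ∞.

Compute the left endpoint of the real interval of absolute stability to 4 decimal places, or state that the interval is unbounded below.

On y'=λy, z=hλ:
  k1=λy_n ⇒ h·k1=z·y_n;  k2=λ(1+1/3z)y_n ⇒ h·k2=z(1+1/3z)y_n
  y_{n+1}/y_n = 1 − 1/5z + 6/5z(1+1/3z) = 1 + z + 2/5z²
  so R(z) = 1 + z + 2/5z².

Need |R(x)|<1, x<0.
x=-1.15: |R|=0.3790
R=1: x+2/5x²=0 ⇒ x=−5/2=-2.5000; min R=1−1/(4·2/5)=0.3750>−1
Confirm numerically:
  x=-2.337: |R|=0.84763 <1
  x=-1.585: |R|=0.41989 <1
  x=-1.576: |R|=0.41751 <1
  x=-1.311: |R|=0.37649 <1
  x=-3.023: |R|=1.63241 >1
  x=-2.634: |R|=1.14118 >1
So |R|<1 on (-2.5000, 0).

left endpoint -2.5000.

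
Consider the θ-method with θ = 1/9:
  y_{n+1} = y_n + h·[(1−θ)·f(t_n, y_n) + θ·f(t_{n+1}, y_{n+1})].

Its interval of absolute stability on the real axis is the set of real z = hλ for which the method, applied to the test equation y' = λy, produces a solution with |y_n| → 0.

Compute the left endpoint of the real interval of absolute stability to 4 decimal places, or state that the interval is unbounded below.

z* = -2.5714.

With y'=λy (z=hλ):
  y_{n+1} = y_n + z·[8/9·y_n + 1/9·y_{n+1}] ⇒ (1 − 1/9z)y_{n+1} = (1 + 8/9z)y_n
  so R(z) = (1 + 8/9z)/(1 − 1/9z).

Need |R(x)|<1, x<0.
x=-1.56: |R|=0.3295
R=−1: 1+8/9x = −1+1/9x ⇒ -7/9x=2 ⇒ x=2/(-7/9)=-2.5714
Confirm numerically:
  x=-2.275: |R|=0.81596 <1
  x=-2.166: |R|=0.74584 <1
  x=-1.881: |R|=0.55583 <1
  x=-1.439: |R|=0.24064 <1
  x=-2.818: |R|=1.14605 >1
  x=-2.691: |R|=1.07159 >1
Stable set (-2.5714, 0).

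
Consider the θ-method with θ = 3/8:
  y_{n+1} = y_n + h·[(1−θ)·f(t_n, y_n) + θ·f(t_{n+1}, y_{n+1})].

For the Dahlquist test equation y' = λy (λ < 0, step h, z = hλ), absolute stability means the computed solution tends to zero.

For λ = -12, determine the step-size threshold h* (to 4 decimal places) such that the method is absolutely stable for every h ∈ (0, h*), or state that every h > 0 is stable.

(-8.0000,0); λ=-12 ⇒ h* = (8)/12 = 0.6667.

Test eqn y'=λy, z=hλ:
  y_{n+1} = y_n + z·[5/8·y_n + 3/8·y_{n+1}] ⇒ (1 − 3/8z)y_{n+1} = (1 + 5/8z)y_n
  so R(z) = (1 + 5/8z)/(1 − 3/8z).

Find x<0 with |R(x)|<1.
x=-1.21: |R|=0.1677
R=−1: 1+5/8x = −1+3/8x ⇒ -1/4x=2 ⇒ x=2/(-1/4)=-8.0000
Confirm numerically:
  x=-6.540: |R|=0.89428 <1
  x=-5.958: |R|=0.84216 <1
  x=-5.611: |R|=0.80759 <1
  x=-3.592: |R|=0.53046 <1
  x=-8.301: |R|=1.01830 >1
  x=-8.292: |R|=1.01776 >1
  x=-8.146: |R|=1.00900 >1
Interval (-8.0000, 0).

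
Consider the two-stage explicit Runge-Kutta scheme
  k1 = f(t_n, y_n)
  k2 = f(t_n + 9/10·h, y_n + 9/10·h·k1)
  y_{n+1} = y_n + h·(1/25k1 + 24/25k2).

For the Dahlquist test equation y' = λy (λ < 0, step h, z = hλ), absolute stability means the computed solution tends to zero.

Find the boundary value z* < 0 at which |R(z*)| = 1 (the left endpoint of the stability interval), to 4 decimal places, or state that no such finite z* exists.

On y'=λy, z=hλ:
  k1=λy_n ⇒ h·k1=z·y_n;  k2=λ(1+9/10z)y_n ⇒ h·k2=z(1+9/10z)y_n
  y_{n+1}/y_n = 1 + 1/25z + 24/25z(1+9/10z) = 1 + z + 108/125z²
  R(z) = 1 + z + 108/125z².

Need |R(x)|<1, x<0.
x=-1.73: |R|=1.8559
R=1: x+108/125x²=0 ⇒ x=−125/108=-1.1574; min R=1−1/(4·108/125)=0.7106>−1
Confirm numerically:
  x=-0.823: |R|=0.76221 <1
  x=-0.799: |R|=0.75258 <1
  x=-0.562: |R|=0.71089 <1
  x=-0.472: |R|=0.72049 <1
  x=-1.745: |R|=1.88590 >1
  x=-1.622: |R|=1.65108 >1
  x=-1.337: |R|=1.20746 >1
Stable set (-1.1574, 0).

z* = -1.1574.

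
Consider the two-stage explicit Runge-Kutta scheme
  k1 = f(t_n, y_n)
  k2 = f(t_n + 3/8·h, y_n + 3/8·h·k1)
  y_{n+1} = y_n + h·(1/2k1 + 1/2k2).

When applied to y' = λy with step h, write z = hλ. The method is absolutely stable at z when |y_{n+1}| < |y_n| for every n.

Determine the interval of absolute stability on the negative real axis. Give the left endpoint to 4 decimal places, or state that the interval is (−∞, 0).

Test eqn y'=λy, z=hλ:
  k1=λy_n ⇒ h·k1=z·y_n;  k2=λ(1+3/8z)y_n ⇒ h·k2=z(1+3/8z)y_n
  y_{n+1}/y_n = 1 + 1/2z + 1/2z(1+3/8z) = 1 + z + 3/16z²
  ⇒ R(z) = 1 + z + 3/16z².

Solve |R(x)|<1 on ℝ⁻.
x=-1.03: |R|=0.1689
R=1: x+3/16x²=0 ⇒ x=−16/3=-5.3333; min R=1−1/(4·3/16)=-0.3333>−1
Confirm numerically:
  x=-4.327: |R|=0.18355 <1
  x=-4.004: |R|=0.00200 <1
  x=-2.456: |R|=0.32501 <1
  x=-2.438: |R|=0.32353 <1
  x=-5.713: |R|=1.40669 >1
  x=-5.360: |R|=1.02680 >1
Stable set (-5.3333, 0).

z∈(-5.3333,0).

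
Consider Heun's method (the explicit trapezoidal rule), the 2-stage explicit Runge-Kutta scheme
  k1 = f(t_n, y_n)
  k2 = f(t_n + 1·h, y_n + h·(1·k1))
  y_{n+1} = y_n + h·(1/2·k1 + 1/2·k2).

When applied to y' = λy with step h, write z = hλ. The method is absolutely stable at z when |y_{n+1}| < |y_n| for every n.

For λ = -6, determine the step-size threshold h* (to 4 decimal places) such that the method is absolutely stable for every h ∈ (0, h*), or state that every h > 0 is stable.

Set f=λy, z=hλ:
  order 2, 2-stage ⇒ R(z)=1+z+z^2/2
  (e.g. R(-1.05)=0.50125, |R|=0.50125)

Solve |R(x)|<1 on ℝ⁻.
x=-1.05: |R|=0.5012
|R(-1.26)|=0.5338 |R(-0.91)|=0.5041 |R(-0.6)|=0.5800
Bisect:
  x_lo=-2.3193 |R|=1.3703  x_hi=-0.1765 |R|=0.8390
  mid=-1.24794 |R|=0.53074 →hi
  mid=-1.78364 |R|=0.80705 →hi
  mid=-2.05149 |R|=1.05282 →lo
  mid=-1.91757 |R|=0.92096 →hi
  mid=-1.98453 |R|=0.98465 →hi
  mid=-2.01801 |R|=1.01817 →lo
  mid=-2.00127 |R|=1.00127 →lo
  mid=-1.99290 |R|=0.99292 →hi
  mid=-1.99708 |R|=0.99709 →hi
  ...
  [-2.00009,-1.99996] ⇒ x*=-2.0000
So |R|<1 on (-2.0000, 0).

(-2.0000,0); λ=-6 ⇒ h* = 0.3333.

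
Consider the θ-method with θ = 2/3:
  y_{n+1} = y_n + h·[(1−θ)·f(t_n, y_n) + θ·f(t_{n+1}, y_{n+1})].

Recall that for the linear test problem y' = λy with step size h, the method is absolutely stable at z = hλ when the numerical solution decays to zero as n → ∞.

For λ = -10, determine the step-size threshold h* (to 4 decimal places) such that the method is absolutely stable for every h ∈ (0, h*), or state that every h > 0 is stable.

With y'=λy (z=hλ):
  y_{n+1} = y_n + z·[1/3·y_n + 2/3·y_{n+1}] ⇒ (1 − 2/3z)y_{n+1} = (1 + 1/3z)y_n
  ⇒ R(z) = (1 + 1/3z)/(1 − 2/3z).

Boundary: |R(x)|=1, x<0.
x=-0.36: |R|=0.7097
x=-2: |R|=0.1429
x=-10: |R|=0.3043
x=-100: |R|=0.4778
θ=2/3≥1/2 ⇒ |1+1/3x|<|1−2/3x| ∀x<0 ⇒ stable on all of ℝ⁻.

unbounded; (−∞, 0). Any h>0 works for λ=-10.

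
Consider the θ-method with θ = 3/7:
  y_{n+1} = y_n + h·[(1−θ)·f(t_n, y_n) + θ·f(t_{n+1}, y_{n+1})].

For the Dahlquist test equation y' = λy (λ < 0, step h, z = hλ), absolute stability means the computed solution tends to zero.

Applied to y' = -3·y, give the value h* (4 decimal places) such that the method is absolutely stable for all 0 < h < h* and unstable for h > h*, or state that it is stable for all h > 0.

(-14.0000,0); λ=-3 ⇒ h* = (14)/3 = 4.6667.

Set f=λy, z=hλ:
  y_{n+1} = y_n + z·[4/7·y_n + 3/7·y_{n+1}] ⇒ (1 − 3/7z)y_{n+1} = (1 + 4/7z)y_n
  R(z) = (1 + 4/7z)/(1 − 3/7z).

Solve |R(x)|<1 on ℝ⁻.
x=-0.37: |R|=0.6806
R=−1: 1+4/7x = −1+3/7x ⇒ -1/7x=2 ⇒ x=2/(-1/7)=-14.0000
Confirm numerically:
  x=-13.073: |R|=0.97994 <1
  x=-11.751: |R|=0.94677 <1
  x=-8.594: |R|=0.83509 <1
  x=-7.012: |R|=0.75075 <1
  x=-14.431: |R|=1.00857 >1
  x=-14.352: |R|=1.00703 >1
  x=-14.184: |R|=1.00371 >1
So |R|<1 on (-14.0000, 0).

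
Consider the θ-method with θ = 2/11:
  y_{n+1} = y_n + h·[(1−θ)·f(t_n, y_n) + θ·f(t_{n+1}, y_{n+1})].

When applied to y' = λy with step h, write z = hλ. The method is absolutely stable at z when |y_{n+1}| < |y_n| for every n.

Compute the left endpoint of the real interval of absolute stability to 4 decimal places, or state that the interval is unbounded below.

On y'=λy, z=hλ:
  y_{n+1} = y_n + z·[9/11·y_n + 2/11·y_{n+1}] ⇒ (1 − 2/11z)y_{n+1} = (1 + 9/11z)y_n
  Hence R(z) = (1 + 9/11z)/(1 − 2/11z).

Solve |R(x)|<1 on ℝ⁻.
x=-1.13: |R|=0.0626
R=−1: 1+9/11x = −1+2/11x ⇒ -7/11x=2 ⇒ x=2/(-7/11)=-3.1429
Confirm numerically:
  x=-2.732: |R|=0.82532 <1
  x=-2.646: |R|=0.78652 <1
  x=-1.811: |R|=0.36240 <1
  x=-3.735: |R|=1.22442 >1
  x=-3.419: |R|=1.10836 >1
  x=-3.243: |R|=1.04009 >1
Stable set (-3.1429, 0).

z* = -3.1429.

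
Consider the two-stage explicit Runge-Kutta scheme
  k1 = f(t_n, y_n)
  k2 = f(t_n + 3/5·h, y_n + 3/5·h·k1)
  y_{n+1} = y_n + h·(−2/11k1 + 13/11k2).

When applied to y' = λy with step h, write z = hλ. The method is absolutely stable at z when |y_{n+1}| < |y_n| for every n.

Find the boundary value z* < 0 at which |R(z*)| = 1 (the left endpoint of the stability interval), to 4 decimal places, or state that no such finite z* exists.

Set f=λy, z=hλ:
  k1=λy_n ⇒ h·k1=z·y_n;  k2=λ(1+3/5z)y_n ⇒ h·k2=z(1+3/5z)y_n
  y_{n+1}/y_n = 1 − 2/11z + 13/11z(1+3/5z) = 1 + z + 39/55z²
  Hence R(z) = 1 + z + 39/55z².

Boundary: |R(x)|=1, x<0.
x=-0.34: |R|=0.7420
R=1: x+39/55x²=0 ⇒ x=−55/39=-1.4103; min R=1−1/(4·39/55)=0.6474>−1
Confirm numerically:
  x=-1.047: |R|=0.73031 <1
  x=-0.920: |R|=0.68017 <1
  x=-0.592: |R|=0.65651 <1
  x=-0.572: |R|=0.66000 <1
  x=-1.781: |R|=1.46821 >1
  x=-1.664: |R|=1.29940 >1
Interval (-1.4103, 0).

z* = -1.4103.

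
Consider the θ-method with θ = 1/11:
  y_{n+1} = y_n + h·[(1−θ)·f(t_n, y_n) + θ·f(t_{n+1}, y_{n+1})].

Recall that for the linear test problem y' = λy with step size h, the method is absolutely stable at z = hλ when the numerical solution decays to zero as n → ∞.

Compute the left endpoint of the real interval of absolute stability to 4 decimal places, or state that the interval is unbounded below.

With y'=λy (z=hλ):
  y_{n+1} = y_n + z·[10/11·y_n + 1/11·y_{n+1}] ⇒ (1 − 1/11z)y_{n+1} = (1 + 10/11z)y_n
  R(z) = (1 + 10/11z)/(1 − 1/11z).

Need |R(x)|<1, x<0.
x=-0.93: |R|=0.1425
R=−1: 1+10/11x = −1+1/11x ⇒ -9/11x=2 ⇒ x=2/(-9/11)=-2.4444
Confirm numerically:
  x=-2.042: |R|=0.72228 <1
  x=-1.298: |R|=0.16100 <1
  x=-1.265: |R|=0.13453 <1
  x=-1.024: |R|=0.06321 <1
  x=-2.719: |R|=1.18012 >1
  x=-2.585: |R|=1.09312 >1
Interval (-2.4444, 0).

left endpoint -2.4444.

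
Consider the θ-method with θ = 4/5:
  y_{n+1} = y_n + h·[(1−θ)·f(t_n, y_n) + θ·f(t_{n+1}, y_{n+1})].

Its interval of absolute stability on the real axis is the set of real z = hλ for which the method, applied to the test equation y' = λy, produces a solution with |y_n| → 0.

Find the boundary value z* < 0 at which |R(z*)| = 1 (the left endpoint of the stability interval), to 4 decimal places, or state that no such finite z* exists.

Test eqn y'=λy, z=hλ:
  y_{n+1} = y_n + z·[1/5·y_n + 4/5·y_{n+1}] ⇒ (1 − 4/5z)y_{n+1} = (1 + 1/5z)y_n
  ⇒ R(z) = (1 + 1/5z)/(1 − 4/5z).

Solve |R(x)|<1 on ℝ⁻.
x=-0.48: |R|=0.6532
x=-2: |R|=0.2308
x=-10: |R|=0.1111
x=-100: |R|=0.2346
θ=4/5≥1/2 ⇒ |1+1/5x|<|1−4/5x| ∀x<0 ⇒ interval (−∞,0).

(−∞, 0) — no finite endpoint.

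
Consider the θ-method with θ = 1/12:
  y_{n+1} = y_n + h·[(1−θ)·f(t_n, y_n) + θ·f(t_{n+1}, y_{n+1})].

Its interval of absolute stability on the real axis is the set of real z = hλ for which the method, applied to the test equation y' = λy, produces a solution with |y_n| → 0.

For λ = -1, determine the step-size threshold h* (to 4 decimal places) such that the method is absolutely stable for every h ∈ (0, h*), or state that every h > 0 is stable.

(-2.4000,0); λ=-1 ⇒ h* = (12/5)/1 = 2.4000.

With y'=λy (z=hλ):
  y_{n+1} = y_n + z·[11/12·y_n + 1/12·y_{n+1}] ⇒ (1 − 1/12z)y_{n+1} = (1 + 11/12z)y_n
  R(z) = (1 + 11/12z)/(1 − 1/12z).

Solve |R(x)|<1 on ℝ⁻.
x=-0.94: |R|=0.1283
R=−1: 1+11/12x = −1+1/12x ⇒ -5/6x=2 ⇒ x=2/(-5/6)=-2.4000
Confirm numerically:
  x=-2.024: |R|=0.73189 <1
  x=-1.932: |R|=0.66408 <1
  x=-1.880: |R|=0.62536 <1
  x=-1.742: |R|=0.52118 <1
  x=-2.690: |R|=1.19741 >1
  x=-2.665: |R|=1.18070 >1
  x=-2.424: |R|=1.01664 >1
Stable set (-2.4000, 0).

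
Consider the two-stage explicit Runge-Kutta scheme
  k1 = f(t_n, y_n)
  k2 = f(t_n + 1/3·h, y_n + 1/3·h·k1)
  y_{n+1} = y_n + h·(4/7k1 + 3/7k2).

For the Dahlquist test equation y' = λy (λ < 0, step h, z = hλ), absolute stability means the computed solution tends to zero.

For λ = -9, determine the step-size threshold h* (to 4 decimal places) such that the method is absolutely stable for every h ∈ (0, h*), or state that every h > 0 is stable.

Test eqn y'=λy, z=hλ:
  k1=λy_n ⇒ h·k1=z·y_n;  k2=λ(1+1/3z)y_n ⇒ h·k2=z(1+1/3z)y_n
  y_{n+1}/y_n = 1 + 4/7z + 3/7z(1+1/3z) = 1 + z + 1/7z²
  ⇒ R(z) = 1 + z + 1/7z².

Boundary: |R(x)|=1, x<0.
x=-1.5: |R|=0.1786
R=1: x+1/7x²=0 ⇒ x=−7=-7.0000; min R=1−1/(4·1/7)=-0.7500>−1
Confirm numerically:
  x=-6.838: |R|=0.84175 <1
  x=-4.140: |R|=0.69149 <1
  x=-3.953: |R|=0.72068 <1
  x=-3.649: |R|=0.74683 <1
  x=-7.508: |R|=1.54487 >1
  x=-7.216: |R|=1.22267 >1
Interval (-7.0000, 0).

(-7.0000,0); λ=-9 ⇒ h* = (7)/9 = 0.7778.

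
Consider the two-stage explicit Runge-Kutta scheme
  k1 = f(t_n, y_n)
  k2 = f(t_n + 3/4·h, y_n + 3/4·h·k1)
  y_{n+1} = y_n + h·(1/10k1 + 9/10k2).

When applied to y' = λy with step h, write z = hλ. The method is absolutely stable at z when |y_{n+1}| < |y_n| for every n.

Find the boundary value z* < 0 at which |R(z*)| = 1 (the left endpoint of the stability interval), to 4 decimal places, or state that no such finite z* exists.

Set f=λy, z=hλ:
  k1=λy_n ⇒ h·k1=z·y_n;  k2=λ(1+3/4z)y_n ⇒ h·k2=z(1+3/4z)y_n
  y_{n+1}/y_n = 1 + 1/10z + 9/10z(1+3/4z) = 1 + z + 27/40z²
  Hence R(z) = 1 + z + 27/40z².

Need |R(x)|<1, x<0.
x=-0.78: |R|=0.6307
R=1: x+27/40x²=0 ⇒ x=−40/27=-1.4815; min R=1−1/(4·27/40)=0.6296>−1
Confirm numerically:
  x=-1.220: |R|=0.78467 <1
  x=-0.790: |R|=0.63127 <1
  x=-0.672: |R|=0.63282 <1
  x=-1.607: |R|=1.13615 >1
  x=-1.580: |R|=1.10507 >1
So |R|<1 on (-1.4815, 0).

z* = -1.4815.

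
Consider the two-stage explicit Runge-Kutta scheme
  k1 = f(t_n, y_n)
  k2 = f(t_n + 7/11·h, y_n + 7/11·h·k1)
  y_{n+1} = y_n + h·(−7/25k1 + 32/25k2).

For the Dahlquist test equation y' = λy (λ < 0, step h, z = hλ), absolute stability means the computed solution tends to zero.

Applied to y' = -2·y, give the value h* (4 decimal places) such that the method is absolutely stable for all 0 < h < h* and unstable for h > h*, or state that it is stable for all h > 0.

(-1.2277,0); λ=-2 ⇒ h* = (275/224)/2 = 0.6138.

Set f=λy, z=hλ:
  k1=λy_n ⇒ h·k1=z·y_n;  k2=λ(1+7/11z)y_n ⇒ h·k2=z(1+7/11z)y_n
  y_{n+1}/y_n = 1 − 7/25z + 32/25z(1+7/11z) = 1 + z + 224/275z²
  Hence R(z) = 1 + z + 224/275z².

Need |R(x)|<1, x<0.
x=-0.69: |R|=0.6978
R=1: x+224/275x²=0 ⇒ x=−275/224=-1.2277; min R=1−1/(4·224/275)=0.6931>−1
Confirm numerically:
  x=-1.059: |R|=0.85450 <1
  x=-0.625: |R|=0.69318 <1
  x=-0.532: |R|=0.69854 <1
  x=-0.498: |R|=0.70401 <1
  x=-1.583: |R|=1.45816 >1
  x=-1.440: |R|=1.24904 >1
Stable set (-1.2277, 0).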